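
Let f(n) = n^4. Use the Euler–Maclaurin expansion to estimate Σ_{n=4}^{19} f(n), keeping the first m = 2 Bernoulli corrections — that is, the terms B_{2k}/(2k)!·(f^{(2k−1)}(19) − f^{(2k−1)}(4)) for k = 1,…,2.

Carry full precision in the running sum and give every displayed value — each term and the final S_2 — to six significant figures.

Integral: ∫_4^19 x^4 dx = 495015.
½[f(4) + f(19)] = ½[256.000 + 130321] = 65288.5.
Integral + boundary = 560304.
Correction k=1: B_{2}/2! · (f^{(1)}(19) − f^{(1)}(4)) = 1/12 · (27436.0 − 256.000) = 2265.00.
Running total after k=1: 562568.
Correction k=2: B_{4}/4! · (f^{(3)}(19) − f^{(3)}(4)) = −1/720 · (456.000 − 96.0000) = -0.500000.

S_2 ≈ 562568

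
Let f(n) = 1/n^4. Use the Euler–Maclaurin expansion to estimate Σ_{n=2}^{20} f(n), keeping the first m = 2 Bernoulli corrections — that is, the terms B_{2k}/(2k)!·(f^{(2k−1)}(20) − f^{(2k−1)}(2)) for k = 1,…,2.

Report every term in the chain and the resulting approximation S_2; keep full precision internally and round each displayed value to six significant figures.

The integral term ∫_2^20 1/x^4 dx = 0.0416250.
Boundary: ½(f(2) + f(20)) = ½(0.0625000 + 6.25000e-06) = 0.0312531.
Integral + boundary = 0.0728781.
k=1: B_{2}/(2)! × [f^{(1)}(20) − f^{(1)}(2)] = 1/12 × (-1.25000e-06 − (-0.125000)) = 0.0104166.
Partial sum through k=1: 0.0832947.
k=2: B_{4}/(4)! × [f^{(3)}(20) − f^{(3)}(2)] = −1/720 × (-9.37500e-08 − (-0.937500)) = -0.00130208.

S_2 ≈ 0.0819926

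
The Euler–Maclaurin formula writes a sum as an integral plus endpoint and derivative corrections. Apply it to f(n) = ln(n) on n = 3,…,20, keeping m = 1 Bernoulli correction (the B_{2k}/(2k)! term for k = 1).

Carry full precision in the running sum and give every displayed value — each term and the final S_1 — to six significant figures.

S_1 ≈ 41.6424

Integral: ∫_3^20 ln(x) dx = 39.6188.
½[f(3) + f(20)] = ½[1.09861 + 2.99573] = 2.04717.
Running total after boundary: 41.6660.
Correction k=1: B_{2}/2! · (f^{(1)}(20) − f^{(1)}(3)) = 1/12 · (0.0500000 − 0.333333) = -0.0236111.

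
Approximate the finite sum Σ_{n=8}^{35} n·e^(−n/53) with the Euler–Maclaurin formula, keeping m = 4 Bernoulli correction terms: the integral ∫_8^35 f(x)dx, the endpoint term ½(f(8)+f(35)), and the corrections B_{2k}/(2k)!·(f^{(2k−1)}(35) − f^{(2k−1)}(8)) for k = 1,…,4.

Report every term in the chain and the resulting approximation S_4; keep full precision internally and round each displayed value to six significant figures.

The integral term ∫_8^35 x·e^(−x/53) dx = 370.360.
½[f(8) + f(35)] = ½[6.87917 + 18.0830] = 12.4811.
So far: 382.841.
k=1: B_{2}/(2)! × [f^{(1)}(35) − f^{(1)}(8)] = 1/12 × (0.175468 − 0.730101) = -0.0462194.
Running total after k=1: 382.795.
k=2: B_{4}/(4)! × [f^{(3)}(35) − f^{(3)}(8)] = −1/720 × (0.000430324 − 0.000872159) = 6.13659e-07.
Running total after k=2: 382.795.
k=3: B_{6}/(6)! × [f^{(5)}(35) − f^{(5)}(8)] = 1/30240 × (2.84152e-07 − 5.28445e-07) = -8.07849e-12.
Running total after k=3: 382.795.
k=4: B_{8}/(8)! × [f^{(7)}(35) − f^{(7)}(8)] = −1/1209600 × (1.47778e-10 − 2.65718e-10) = 9.75036e-17.

S_4 ≈ 382.795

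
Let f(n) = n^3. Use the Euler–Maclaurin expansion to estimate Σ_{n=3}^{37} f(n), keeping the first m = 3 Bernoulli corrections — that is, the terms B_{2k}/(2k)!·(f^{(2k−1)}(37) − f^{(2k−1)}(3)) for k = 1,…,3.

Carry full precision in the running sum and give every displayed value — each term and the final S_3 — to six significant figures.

Integral: ∫_3^37 x^3 dx = 468520.
Endpoint term: (f(3) + f(37))/2 = (27.0000 + 50653.0)/2 = 25340.0.
Integral + boundary = 493860.
Correction k=1: B_{2}/2! · (f^{(1)}(37) − f^{(1)}(3)) = 1/12 · (4107.00 − 27.0000) = 340.000.
After k=1: 494200.
Correction k=2: B_{4}/4! · (f^{(3)}(37) − f^{(3)}(3)) = −1/720 · (6.00000 − 6.00000) = 0.00000.
After k=2: 494200.
Correction k=3: B_{6}/6! · (f^{(5)}(37) − f^{(5)}(3)) = 1/30240 · (0.00000 − 0.00000) = 0.00000.

S_3 ≈ 494200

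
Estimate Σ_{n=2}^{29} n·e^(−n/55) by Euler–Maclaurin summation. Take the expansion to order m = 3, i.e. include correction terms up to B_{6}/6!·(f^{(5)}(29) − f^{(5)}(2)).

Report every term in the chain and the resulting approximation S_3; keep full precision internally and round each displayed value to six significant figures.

The integral term ∫_2^29 x·e^(−x/55) dx = 296.266.
½[f(2) + f(29)] = ½[1.92858 + 17.1162] = 9.52237.
So far: 305.789.
Order-1 term: 1/12 · (0.279010 − 0.929225) = -0.0541846.
Partial sum through k=1: 305.735.
Order-2 term: −1/720 · (0.000482458 − 0.000944728) = 6.42043e-07.
Partial sum through k=2: 305.735.
Order-3 term: 1/30240 · (2.88490e-07 − 5.23066e-07) = -7.75717e-12.

S_3 ≈ 305.735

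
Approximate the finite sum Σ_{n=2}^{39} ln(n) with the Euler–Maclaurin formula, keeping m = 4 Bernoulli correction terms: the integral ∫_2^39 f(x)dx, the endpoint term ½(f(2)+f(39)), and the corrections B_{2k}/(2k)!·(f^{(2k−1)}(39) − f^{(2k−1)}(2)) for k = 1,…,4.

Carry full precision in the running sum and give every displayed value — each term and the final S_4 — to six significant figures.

S_4 ≈ 106.632

The integral term ∫_2^39 ln(x) dx = 104.493.
Boundary: ½(f(2) + f(39)) = ½(0.693147 + 3.66356) = 2.17835.
So far: 106.671.
Order-1 term: 1/12 · (0.0256410 − 0.500000) = -0.0395299.
Running total after k=1: 106.631.
Order-2 term: −1/720 · (3.37160e-05 − 0.250000) = 0.000347175.
Running total after k=2: 106.632.
Order-3 term: 1/30240 · (2.66004e-07 − 0.750000) = -2.48016e-05.
Running total after k=3: 106.632.
Order-4 term: −1/1209600 · (5.24663e-09 − 5.62500) = 4.65030e-06.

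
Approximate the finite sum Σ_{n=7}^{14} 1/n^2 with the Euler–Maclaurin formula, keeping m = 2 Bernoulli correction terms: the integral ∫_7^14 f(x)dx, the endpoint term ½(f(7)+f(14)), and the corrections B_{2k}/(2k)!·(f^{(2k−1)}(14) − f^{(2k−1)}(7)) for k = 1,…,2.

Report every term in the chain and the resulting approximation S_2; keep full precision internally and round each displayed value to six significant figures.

Integral: ∫_7^14 1/x^2 dx = 0.0714286.
½[f(7) + f(14)] = ½[0.0204082 + 0.00510204] = 0.0127551.
Integral + boundary = 0.0841837.
Correction k=1: B_{2}/2! · (f^{(1)}(14) − f^{(1)}(7)) = 1/12 · (-0.000728863 − (-0.00583090)) = 0.000425170.
Running total after k=1: 0.0846088.
Correction k=2: B_{4}/4! · (f^{(3)}(14) − f^{(3)}(7)) = −1/720 · (-4.46243e-05 − (-0.00142798)) = -1.92132e-06.

S_2 ≈ 0.0846069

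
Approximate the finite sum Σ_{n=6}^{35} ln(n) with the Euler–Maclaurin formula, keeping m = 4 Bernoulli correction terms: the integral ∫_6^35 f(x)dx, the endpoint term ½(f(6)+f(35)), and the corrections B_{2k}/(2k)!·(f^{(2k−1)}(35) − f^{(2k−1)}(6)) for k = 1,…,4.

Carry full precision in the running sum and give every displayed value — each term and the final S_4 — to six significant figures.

S_4 ≈ 87.3487

∫_6^35 ln(x) dx evaluates to 84.6866.
½[f(6) + f(35)] = ½[1.79176 + 3.55535] = 2.67355.
Running total after boundary: 87.3602.
k=1: B_{2}/(2)! × [f^{(1)}(35) − f^{(1)}(6)] = 1/12 × (0.0285714 − 0.166667) = -0.0115079.
After k=1: 87.3487.
k=2: B_{4}/(4)! × [f^{(3)}(35) − f^{(3)}(6)] = −1/720 × (4.66472e-05 − 0.00925926) = 1.27953e-05.
After k=2: 87.3487.
k=3: B_{6}/(6)! × [f^{(5)}(35) − f^{(5)}(6)] = 1/30240 × (4.56952e-07 − 0.00308642) = -1.02049e-07.
After k=3: 87.3487.
k=4: B_{8}/(8)! × [f^{(7)}(35) − f^{(7)}(6)] = −1/1209600 × (1.11907e-08 − 0.00257202) = 2.12633e-09.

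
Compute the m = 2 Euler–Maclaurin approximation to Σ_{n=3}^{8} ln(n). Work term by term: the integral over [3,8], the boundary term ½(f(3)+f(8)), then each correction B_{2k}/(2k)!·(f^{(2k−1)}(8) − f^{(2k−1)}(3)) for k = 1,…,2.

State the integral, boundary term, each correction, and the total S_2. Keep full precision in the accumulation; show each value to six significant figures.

S_2 ≈ 9.91146

The integral term ∫_3^8 ln(x) dx = 8.33970.
Boundary: ½(f(3) + f(8)) = ½(1.09861 + 2.07944) = 1.58903.
So far: 9.92872.
Order-1 term: 1/12 · (0.125000 − 0.333333) = -0.0173611.
Running total after k=1: 9.91136.
Order-2 term: −1/720 · (0.00390625 − 0.0740741) = 9.74553e-05.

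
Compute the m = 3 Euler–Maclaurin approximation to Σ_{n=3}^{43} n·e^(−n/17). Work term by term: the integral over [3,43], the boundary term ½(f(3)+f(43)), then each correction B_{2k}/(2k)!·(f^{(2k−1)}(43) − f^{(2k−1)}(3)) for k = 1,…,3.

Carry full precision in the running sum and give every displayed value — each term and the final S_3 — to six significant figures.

S_3 ≈ 206.599

∫_3^43 x·e^(−x/17) dx evaluates to 203.696.
Boundary: ½(f(3) + f(43)) = ½(2.51467 + 3.42735) = 2.97101.
Running total after boundary: 206.667.
k=1: B_{2}/(2)! × [f^{(1)}(43) − f^{(1)}(3)] = 1/12 × (-0.121903 − 0.690302) = -0.0676837.
Running total after k=1: 206.599.
k=2: B_{4}/(4)! × [f^{(3)}(43) − f^{(3)}(3)] = −1/720 × (0.000129788 − 0.00818944) = 1.11940e-05.
Running total after k=2: 206.599.
k=3: B_{6}/(6)! × [f^{(5)}(43) − f^{(5)}(3)] = 1/30240 × (2.35774e-06 − 4.84093e-05) = -1.52287e-09.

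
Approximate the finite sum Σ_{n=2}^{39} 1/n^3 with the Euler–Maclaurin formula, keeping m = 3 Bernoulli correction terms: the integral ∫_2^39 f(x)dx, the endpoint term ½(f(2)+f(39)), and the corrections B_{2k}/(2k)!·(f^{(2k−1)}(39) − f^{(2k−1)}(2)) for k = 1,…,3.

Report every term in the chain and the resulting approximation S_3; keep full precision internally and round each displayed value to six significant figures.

Integral: ∫_2^39 1/x^3 dx = 0.124671.
Endpoint term: (f(2) + f(39))/2 = (0.125000 + 1.68580e-05)/2 = 0.0625084.
Integral + boundary = 0.187180.
Order-1 term: 1/12 · (-1.29677e-06 − (-0.187500)) = 0.0156249.
After k=1: 0.202805.
Order-2 term: −1/720 · (-1.70515e-08 − (-0.937500)) = -0.00130208.
After k=2: 0.201503.
Order-3 term: 1/30240 · (-4.70851e-10 − (-9.84375)) = 0.000325521.

S_3 ≈ 0.201828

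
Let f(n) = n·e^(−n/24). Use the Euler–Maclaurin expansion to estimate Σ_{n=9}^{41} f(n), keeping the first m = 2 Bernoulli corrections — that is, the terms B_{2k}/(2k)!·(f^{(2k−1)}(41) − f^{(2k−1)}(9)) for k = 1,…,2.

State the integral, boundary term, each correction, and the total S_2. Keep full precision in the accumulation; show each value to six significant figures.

S_2 ≈ 268.472

Integral: ∫_9^41 x·e^(−x/24) dx = 261.712.
½[f(9) + f(41)] = ½[6.18560 + 7.42787] = 6.80674.
So far: 268.519.
k=1: B_{2}/(2)! × [f^{(1)}(41) − f^{(1)}(9)] = 1/12 × (-0.128327 − 0.429556) = -0.0464902.
After k=1: 268.472.
k=2: B_{4}/(4)! × [f^{(3)}(41) − f^{(3)}(9)] = −1/720 × (0.000406264 − 0.00313218) = 3.78599e-06.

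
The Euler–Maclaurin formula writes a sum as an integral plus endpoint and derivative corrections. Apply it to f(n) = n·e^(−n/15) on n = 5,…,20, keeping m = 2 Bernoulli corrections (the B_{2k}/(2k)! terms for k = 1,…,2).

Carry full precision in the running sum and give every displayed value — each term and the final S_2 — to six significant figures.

∫_5^20 x·e^(−x/15) dx evaluates to 76.5709.
Endpoint term: (f(5) + f(20))/2 = (3.58266 + 5.27194)/2 = 4.42730.
So far: 80.9982.
Correction k=1: B_{2}/2! · (f^{(1)}(20) − f^{(1)}(5)) = 1/12 · (-0.0878657 − 0.477688) = -0.0471294.
After k=1: 80.9511.
Correction k=2: B_{4}/4! · (f^{(3)}(20) − f^{(3)}(5)) = −1/720 · (0.00195257 − 0.00849222) = 9.08285e-06.

S_2 ≈ 80.9511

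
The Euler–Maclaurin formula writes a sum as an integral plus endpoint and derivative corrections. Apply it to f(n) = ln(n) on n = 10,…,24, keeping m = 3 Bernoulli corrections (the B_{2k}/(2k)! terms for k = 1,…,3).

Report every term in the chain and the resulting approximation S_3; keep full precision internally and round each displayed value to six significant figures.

S_3 ≈ 41.9829

The integral term ∫_10^24 ln(x) dx = 39.2474.
Endpoint term: (f(10) + f(24))/2 = (2.30259 + 3.17805)/2 = 2.74032.
Running total after boundary: 41.9878.
k=1: B_{2}/(2)! × [f^{(1)}(24) − f^{(1)}(10)] = 1/12 × (0.0416667 − 0.100000) = -0.00486111.
Partial sum through k=1: 41.9829.
k=2: B_{4}/(4)! × [f^{(3)}(24) − f^{(3)}(10)] = −1/720 × (0.000144676 − 0.00200000) = 2.57684e-06.
Partial sum through k=2: 41.9829.
k=3: B_{6}/(6)! × [f^{(5)}(24) − f^{(5)}(10)] = 1/30240 × (3.01408e-06 − 0.000240000) = -7.83684e-09.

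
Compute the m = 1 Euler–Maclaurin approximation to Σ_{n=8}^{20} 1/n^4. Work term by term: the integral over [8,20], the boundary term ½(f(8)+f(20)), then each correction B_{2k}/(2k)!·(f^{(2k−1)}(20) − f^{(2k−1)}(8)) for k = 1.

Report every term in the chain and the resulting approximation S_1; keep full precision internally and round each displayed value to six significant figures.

∫_8^20 1/x^4 dx evaluates to 0.000609375.
½[f(8) + f(20)] = ½[0.000244141 + 6.25000e-06] = 0.000125195.
Integral + boundary = 0.000734570.
Correction k=1: B_{2}/2! · (f^{(1)}(20) − f^{(1)}(8)) = 1/12 · (-1.25000e-06 − (-0.000122070)) = 1.00684e-05.

S_1 ≈ 0.000744639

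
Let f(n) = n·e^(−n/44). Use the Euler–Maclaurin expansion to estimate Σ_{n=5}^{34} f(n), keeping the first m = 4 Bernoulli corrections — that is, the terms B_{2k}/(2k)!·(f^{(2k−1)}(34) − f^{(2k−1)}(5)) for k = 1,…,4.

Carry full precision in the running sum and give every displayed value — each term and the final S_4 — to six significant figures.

Integral: ∫_5^34 x·e^(−x/44) dx = 339.675.
½[f(5) + f(34)] = ½[4.46291 + 15.6996] = 10.0812.
Running total after boundary: 349.756.
Correction k=1: B_{2}/2! · (f^{(1)}(34) − f^{(1)}(5)) = 1/12 · (0.104944 − 0.791153) = -0.0571841.
Running total after k=1: 349.699.
Correction k=2: B_{4}/4! · (f^{(3)}(34) − f^{(3)}(5)) = −1/720 · (0.000531223 − 0.00133074) = 1.11044e-06.
Running total after k=2: 349.699.
Correction k=3: B_{6}/6! · (f^{(5)}(34) − f^{(5)}(5)) = 1/30240 · (5.20785e-07 − 1.16365e-06) = -2.12589e-11.
Running total after k=3: 349.699.
Correction k=4: B_{8}/8! · (f^{(7)}(34) − f^{(7)}(5)) = −1/1209600 · (3.96269e-10 − 8.47076e-10) = 3.72690e-16.

S_4 ≈ 349.699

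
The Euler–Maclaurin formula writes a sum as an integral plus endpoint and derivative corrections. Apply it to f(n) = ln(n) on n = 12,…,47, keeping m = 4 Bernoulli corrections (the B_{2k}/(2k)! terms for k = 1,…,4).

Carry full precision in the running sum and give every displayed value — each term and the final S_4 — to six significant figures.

S_4 ≈ 119.300

∫_12^47 ln(x) dx evaluates to 116.138.
Endpoint term: (f(12) + f(47))/2 = (2.48491 + 3.85015)/2 = 3.16753.
So far: 119.306.
Order-1 term: 1/12 · (0.0212766 − 0.0833333) = -0.00517139.
Running total after k=1: 119.300.
Order-2 term: −1/720 · (1.92636e-05 − 0.00115741) = 1.58076e-06.
Running total after k=2: 119.300.
Order-3 term: 1/30240 · (1.04646e-07 − 9.64506e-05) = -3.18604e-09.
Running total after k=3: 119.300.
Order-4 term: −1/1209600 · (1.42117e-09 − 2.00939e-05) = 1.66108e-11.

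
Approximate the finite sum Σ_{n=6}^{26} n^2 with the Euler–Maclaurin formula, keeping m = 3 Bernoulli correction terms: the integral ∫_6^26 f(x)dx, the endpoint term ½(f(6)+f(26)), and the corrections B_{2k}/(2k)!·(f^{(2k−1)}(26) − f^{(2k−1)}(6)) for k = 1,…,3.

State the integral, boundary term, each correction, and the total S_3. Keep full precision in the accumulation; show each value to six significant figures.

∫_6^26 x^2 dx evaluates to 5786.67.
½[f(6) + f(26)] = ½[36.0000 + 676.000] = 356.000.
Running total after boundary: 6142.67.
Order-1 term: 1/12 · (52.0000 − 12.0000) = 3.33333.
Running total after k=1: 6146.00.
Order-2 term: −1/720 · (0.00000 − 0.00000) = 0.00000.
Running total after k=2: 6146.00.
Order-3 term: 1/30240 · (0.00000 − 0.00000) = 0.00000.

S_3 ≈ 6146.00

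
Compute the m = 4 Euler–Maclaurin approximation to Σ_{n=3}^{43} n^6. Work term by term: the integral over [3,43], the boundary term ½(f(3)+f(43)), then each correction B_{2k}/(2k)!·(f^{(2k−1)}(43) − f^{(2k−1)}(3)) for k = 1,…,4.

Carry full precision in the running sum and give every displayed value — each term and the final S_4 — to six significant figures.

S_4 ≈ 4.20654e+10

Integral: ∫_3^43 x^6 dx = 3.88312e+10.
Boundary: ½(f(3) + f(43)) = ½(729.000 + 6.32136e+09) = 3.16068e+09.
So far: 4.19919e+10.
k=1: B_{2}/(2)! × [f^{(1)}(43) − f^{(1)}(3)] = 1/12 × (8.82051e+08 − 1458.00) = 7.35041e+07.
After k=1: 4.20654e+10.
k=2: B_{4}/(4)! × [f^{(3)}(43) − f^{(3)}(3)] = −1/720 × (9.54084e+06 − 3240.00) = -13246.7.
After k=2: 4.20654e+10.
k=3: B_{6}/(6)! × [f^{(5)}(43) − f^{(5)}(3)] = 1/30240 × (30960.0 − 2160.00) = 0.952381.
After k=3: 4.20654e+10.
k=4: B_{8}/(8)! × [f^{(7)}(43) − f^{(7)}(3)] = −1/1209600 × (0.00000 − 0.00000) = 0.00000.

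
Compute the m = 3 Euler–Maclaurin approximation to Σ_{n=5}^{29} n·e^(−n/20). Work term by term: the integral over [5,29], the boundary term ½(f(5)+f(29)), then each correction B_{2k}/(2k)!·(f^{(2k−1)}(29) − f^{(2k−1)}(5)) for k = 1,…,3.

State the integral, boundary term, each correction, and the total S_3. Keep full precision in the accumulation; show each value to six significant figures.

The integral term ∫_5^29 x·e^(−x/20) dx = 159.522.
Boundary: ½(f(5) + f(29)) = ½(3.89400 + 6.80254) = 5.34827.
Running total after boundary: 164.870.
k=1: B_{2}/(2)! × [f^{(1)}(29) − f^{(1)}(5)] = 1/12 × (-0.105557 − 0.584101) = -0.0574714.
After k=1: 164.812.
k=2: B_{4}/(4)! × [f^{(3)}(29) − f^{(3)}(5)] = −1/720 × (0.000908960 − 0.00535426) = 6.17402e-06.
After k=2: 164.812.
k=3: B_{6}/(6)! × [f^{(5)}(29) − f^{(5)}(5)] = 1/30240 × (5.20453e-06 − 2.31206e-05) = -5.92464e-10.

S_3 ≈ 164.812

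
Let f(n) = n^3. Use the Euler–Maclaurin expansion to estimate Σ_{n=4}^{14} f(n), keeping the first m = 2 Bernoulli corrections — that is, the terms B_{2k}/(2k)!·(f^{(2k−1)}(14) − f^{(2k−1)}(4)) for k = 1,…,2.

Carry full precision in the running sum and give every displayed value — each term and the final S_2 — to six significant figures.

S_2 ≈ 10989.0

∫_4^14 x^3 dx evaluates to 9540.00.
Endpoint term: (f(4) + f(14))/2 = (64.0000 + 2744.00)/2 = 1404.00.
Running total after boundary: 10944.0.
Correction k=1: B_{2}/2! · (f^{(1)}(14) − f^{(1)}(4)) = 1/12 · (588.000 − 48.0000) = 45.0000.
Running total after k=1: 10989.0.
Correction k=2: B_{4}/4! · (f^{(3)}(14) − f^{(3)}(4)) = −1/720 · (6.00000 − 6.00000) = 0.00000.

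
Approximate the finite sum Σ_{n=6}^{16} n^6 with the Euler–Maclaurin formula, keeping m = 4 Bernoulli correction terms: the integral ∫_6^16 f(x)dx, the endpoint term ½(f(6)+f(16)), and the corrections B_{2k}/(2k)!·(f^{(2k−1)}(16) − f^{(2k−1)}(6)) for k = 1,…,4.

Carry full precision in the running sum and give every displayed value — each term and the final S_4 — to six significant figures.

The integral term ∫_6^16 x^6 dx = 3.83079e+07.
Boundary: ½(f(6) + f(16)) = ½(46656.0 + 1.67772e+07) = 8.41194e+06.
Integral + boundary = 4.67199e+07.
Order-1 term: 1/12 · (6.29146e+06 − 46656.0) = 520400.
Running total after k=1: 4.72403e+07.
Order-2 term: −1/720 · (491520 − 25920.0) = -646.667.
Running total after k=2: 4.72396e+07.
Order-3 term: 1/30240 · (11520.0 − 4320.00) = 0.238095.
Running total after k=3: 4.72396e+07.
Order-4 term: −1/1209600 · (0.00000 − 0.00000) = 0.00000.

S_4 ≈ 4.72396e+07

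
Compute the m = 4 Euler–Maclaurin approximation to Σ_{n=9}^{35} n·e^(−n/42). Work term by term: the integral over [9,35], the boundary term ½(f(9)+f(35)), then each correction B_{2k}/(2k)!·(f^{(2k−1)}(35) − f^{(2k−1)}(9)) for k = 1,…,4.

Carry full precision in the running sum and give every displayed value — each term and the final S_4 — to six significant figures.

∫_9^35 x·e^(−x/42) dx evaluates to 323.356.
Boundary: ½(f(9) + f(35)) = ½(7.26406 + 15.2109) = 11.2375.
Integral + boundary = 334.593.
Order-1 term: 1/12 · (0.0724330 − 0.634164) = -0.0468109.
After k=1: 334.546.
Order-2 term: −1/720 · (0.000533804 − 0.00127460) = 1.02889e-06.
After k=2: 334.546.
Order-3 term: 1/30240 · (5.81942e-07 − 1.24133e-06) = -2.18051e-11.
After k=3: 334.546.
Order-4 term: −1/1209600 · (4.88250e-10 − 9.97784e-10) = 4.21242e-16.

S_4 ≈ 334.546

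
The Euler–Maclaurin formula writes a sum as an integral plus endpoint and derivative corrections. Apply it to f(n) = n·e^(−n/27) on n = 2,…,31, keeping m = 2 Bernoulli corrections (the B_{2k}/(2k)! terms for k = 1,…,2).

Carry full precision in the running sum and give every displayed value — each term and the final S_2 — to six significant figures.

S_2 ≈ 236.094

Integral: ∫_2^31 x·e^(−x/27) dx = 230.324.
Boundary: ½(f(2) + f(31)) = ½(1.85721 + 9.83393) = 5.84557.
Running total after boundary: 236.169.
k=1: B_{2}/(2)! × [f^{(1)}(31) − f^{(1)}(2)] = 1/12 × (-0.0469961 − 0.859818) = -0.0755678.
Running total after k=1: 236.094.
k=2: B_{4}/(4)! × [f^{(3)}(31) − f^{(3)}(2)] = −1/720 × (0.000805832 − 0.00372706) = 4.05726e-06.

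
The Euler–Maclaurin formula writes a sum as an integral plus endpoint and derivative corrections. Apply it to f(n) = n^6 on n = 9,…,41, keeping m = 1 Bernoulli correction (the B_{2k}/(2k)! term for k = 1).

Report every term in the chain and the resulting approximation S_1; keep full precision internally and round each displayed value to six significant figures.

S_1 ≈ 3.02546e+10

Integral: ∫_9^41 x^6 dx = 2.78214e+10.
Boundary: ½(f(9) + f(41)) = ½(531441 + 4.75010e+09) = 2.37532e+09.
Running total after boundary: 3.01967e+10.
k=1: B_{2}/(2)! × [f^{(1)}(41) − f^{(1)}(9)] = 1/12 × (6.95137e+08 − 354294) = 5.78986e+07.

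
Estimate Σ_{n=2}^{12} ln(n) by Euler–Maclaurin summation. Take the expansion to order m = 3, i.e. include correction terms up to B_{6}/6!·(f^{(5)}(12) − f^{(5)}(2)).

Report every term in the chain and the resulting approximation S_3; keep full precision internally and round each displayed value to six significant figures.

S_3 ≈ 19.9872

The integral term ∫_2^12 ln(x) dx = 18.4326.
Boundary: ½(f(2) + f(12)) = ½(0.693147 + 2.48491) = 1.58903.
Running total after boundary: 20.0216.
k=1: B_{2}/(2)! × [f^{(1)}(12) − f^{(1)}(2)] = 1/12 × (0.0833333 − 0.500000) = -0.0347222.
After k=1: 19.9869.
k=2: B_{4}/(4)! × [f^{(3)}(12) − f^{(3)}(2)] = −1/720 × (0.00115741 − 0.250000) = 0.000345615.
After k=2: 19.9872.
k=3: B_{6}/(6)! × [f^{(5)}(12) − f^{(5)}(2)] = 1/30240 × (9.64506e-05 − 0.750000) = -2.47984e-05.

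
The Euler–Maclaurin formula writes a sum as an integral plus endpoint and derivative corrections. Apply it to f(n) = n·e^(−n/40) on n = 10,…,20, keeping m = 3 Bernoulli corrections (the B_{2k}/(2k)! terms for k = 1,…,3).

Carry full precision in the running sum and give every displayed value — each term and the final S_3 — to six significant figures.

S_3 ≈ 111.864

∫_10^20 x·e^(−x/40) dx evaluates to 101.928.
½[f(10) + f(20)] = ½[7.78801 + 12.1306] = 9.95931.
Running total after boundary: 111.887.
Correction k=1: B_{2}/2! · (f^{(1)}(20) − f^{(1)}(10)) = 1/12 · (0.303265 − 0.584101) = -0.0234029.
After k=1: 111.864.
Correction k=2: B_{4}/4! · (f^{(3)}(20) − f^{(3)}(10)) = −1/720 · (0.000947704 − 0.00133856) = 5.42861e-07.
After k=2: 111.864.
Correction k=3: B_{6}/6! · (f^{(5)}(20) − f^{(5)}(10)) = 1/30240 · (1.06617e-06 − 1.44504e-06) = -1.25289e-11.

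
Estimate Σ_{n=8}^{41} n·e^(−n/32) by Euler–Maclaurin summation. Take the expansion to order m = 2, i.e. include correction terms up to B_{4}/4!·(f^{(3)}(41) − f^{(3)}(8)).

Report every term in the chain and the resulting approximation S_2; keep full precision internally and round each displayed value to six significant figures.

∫_8^41 x·e^(−x/32) dx evaluates to 348.181.
Endpoint term: (f(8) + f(41))/2 = (6.23041 + 11.3853)/2 = 8.80785.
Running total after boundary: 356.989.
Correction k=1: B_{2}/2! · (f^{(1)}(41) − f^{(1)}(8)) = 1/12 · (-0.0781003 − 0.584101) = -0.0551834.
After k=1: 356.934.
Correction k=2: B_{4}/4! · (f^{(3)}(41) − f^{(3)}(8)) = −1/720 · (0.000466093 − 0.00209151) = 2.25752e-06.

S_2 ≈ 356.934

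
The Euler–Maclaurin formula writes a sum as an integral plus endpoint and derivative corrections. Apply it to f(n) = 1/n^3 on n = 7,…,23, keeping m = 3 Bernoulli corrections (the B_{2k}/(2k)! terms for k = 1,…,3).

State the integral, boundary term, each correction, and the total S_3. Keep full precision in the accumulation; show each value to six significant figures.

Integral: ∫_7^23 1/x^3 dx = 0.00925890.
Boundary: ½(f(7) + f(23)) = ½(0.00291545 + 8.21895e-05) = 0.00149882.
Integral + boundary = 0.0107577.
k=1: B_{2}/(2)! × [f^{(1)}(23) − f^{(1)}(7)] = 1/12 × (-1.07204e-05 − (-0.00124948)) = 0.000103230.
After k=1: 0.0108610.
k=2: B_{4}/(4)! × [f^{(3)}(23) − f^{(3)}(7)] = −1/720 × (-4.05307e-07 − (-0.000509992)) = -7.07759e-07.
After k=2: 0.0108602.
k=3: B_{6}/(6)! × [f^{(5)}(23) − f^{(5)}(7)] = 1/30240 × (-3.21794e-08 − (-0.000437136)) = 1.44545e-08.

S_3 ≈ 0.0108603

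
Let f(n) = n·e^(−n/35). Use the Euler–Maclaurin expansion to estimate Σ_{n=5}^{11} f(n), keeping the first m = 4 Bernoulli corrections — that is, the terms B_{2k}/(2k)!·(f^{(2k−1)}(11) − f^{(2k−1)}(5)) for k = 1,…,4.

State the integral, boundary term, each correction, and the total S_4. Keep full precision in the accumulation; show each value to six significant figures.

S_4 ≈ 43.9931

The integral term ∫_5^11 x·e^(−x/35) dx = 37.8294.
Endpoint term: (f(5) + f(11))/2 = (4.33439 + 8.03341)/2 = 6.18390.
Running total after boundary: 44.0133.
k=1: B_{2}/(2)! × [f^{(1)}(11) − f^{(1)}(5)] = 1/12 × (0.500784 − 0.743038) = -0.0201878.
Partial sum through k=1: 43.9931.
k=2: B_{4}/(4)! × [f^{(3)}(11) − f^{(3)}(5)] = −1/720 × (0.00160115 − 0.00202187) = 5.84341e-07.
Partial sum through k=2: 43.9931.
k=3: B_{6}/(6)! × [f^{(5)}(11) − f^{(5)}(5)] = 1/30240 × (2.28040e-06 − 2.80586e-06) = -1.73765e-11.
Partial sum through k=3: 43.9931.
k=4: B_{8}/(8)! × [f^{(7)}(11) − f^{(7)}(5)] = −1/1209600 × (2.65612e-09 − 3.23365e-09) = 4.77458e-16.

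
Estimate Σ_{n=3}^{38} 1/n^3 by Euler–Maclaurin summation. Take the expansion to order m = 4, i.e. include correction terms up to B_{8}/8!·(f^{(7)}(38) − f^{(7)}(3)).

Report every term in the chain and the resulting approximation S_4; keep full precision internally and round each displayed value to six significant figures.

The integral term ∫_3^38 1/x^3 dx = 0.0552093.
Boundary: ½(f(3) + f(38)) = ½(0.0370370 + 1.82242e-05) = 0.0185276.
Running total after boundary: 0.0737369.
Order-1 term: 1/12 · (-1.43876e-06 − (-0.0370370)) = 0.00308630.
After k=1: 0.0768232.
Order-2 term: −1/720 · (-1.99274e-08 − (-0.0823045)) = -0.000114312.
After k=2: 0.0767089.
Order-3 term: 1/30240 · (-5.79605e-10 − (-0.384088)) = 1.27013e-05.
After k=3: 0.0767216.
Order-4 term: −1/1209600 · (-2.88999e-11 − (-3.07270)) = -2.54026e-06.

S_4 ≈ 0.0767191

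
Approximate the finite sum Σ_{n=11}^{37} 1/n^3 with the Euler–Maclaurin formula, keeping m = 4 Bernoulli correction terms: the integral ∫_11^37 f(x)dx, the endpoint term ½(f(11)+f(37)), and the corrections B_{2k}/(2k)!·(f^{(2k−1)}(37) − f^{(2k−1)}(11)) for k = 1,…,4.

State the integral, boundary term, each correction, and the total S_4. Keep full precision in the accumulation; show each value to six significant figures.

S_4 ≈ 0.00416943

The integral term ∫_11^37 1/x^3 dx = 0.00376700.
Endpoint term: (f(11) + f(37))/2 = (0.000751315 + 1.97422e-05)/2 = 0.000385528.
Integral + boundary = 0.00415253.
k=1: B_{2}/(2)! × [f^{(1)}(37) − f^{(1)}(11)] = 1/12 × (-1.60072e-06 − (-0.000204904)) = 1.69419e-05.
Running total after k=1: 0.00416947.
k=2: B_{4}/(4)! × [f^{(3)}(37) − f^{(3)}(11)] = −1/720 × (-2.33852e-08 − (-3.38684e-05)) = -4.70070e-08.
Running total after k=2: 0.00416942.
k=3: B_{6}/(6)! × [f^{(5)}(37) − f^{(5)}(11)] = 1/30240 × (-7.17442e-10 − (-1.17560e-05)) = 3.88732e-10.
Running total after k=3: 0.00416943.
k=4: B_{8}/(8)! × [f^{(7)}(37) − f^{(7)}(11)] = −1/1209600 × (-3.77325e-11 − (-6.99530e-06)) = -5.78312e-12.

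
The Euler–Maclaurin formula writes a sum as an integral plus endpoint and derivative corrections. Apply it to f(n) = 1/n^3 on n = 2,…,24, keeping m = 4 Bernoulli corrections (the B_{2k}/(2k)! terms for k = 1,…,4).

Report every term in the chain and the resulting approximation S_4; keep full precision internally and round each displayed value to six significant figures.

S_4 ≈ 0.201169

The integral term ∫_2^24 1/x^3 dx = 0.124132.
½[f(2) + f(24)] = ½[0.125000 + 7.23380e-05] = 0.0625362.
So far: 0.186668.
k=1: B_{2}/(2)! × [f^{(1)}(24) − f^{(1)}(2)] = 1/12 × (-9.04225e-06 − (-0.187500)) = 0.0156242.
After k=1: 0.202292.
k=2: B_{4}/(4)! × [f^{(3)}(24) − f^{(3)}(2)] = −1/720 × (-3.13967e-07 − (-0.937500)) = -0.00130208.
After k=2: 0.200990.
k=3: B_{6}/(6)! × [f^{(5)}(24) − f^{(5)}(2)] = 1/30240 × (-2.28934e-08 − (-9.84375)) = 0.000325521.
After k=3: 0.201316.
k=4: B_{8}/(8)! × [f^{(7)}(24) − f^{(7)}(2)] = −1/1209600 × (-2.86168e-09 − (-177.188)) = -0.000146484.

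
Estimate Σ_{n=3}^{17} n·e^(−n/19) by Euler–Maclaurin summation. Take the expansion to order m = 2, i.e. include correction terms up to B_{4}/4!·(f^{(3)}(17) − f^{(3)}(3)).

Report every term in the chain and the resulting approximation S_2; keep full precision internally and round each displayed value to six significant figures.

∫_3^17 x·e^(−x/19) dx evaluates to 77.3856.
Endpoint term: (f(3) + f(17))/2 = (2.56182 + 6.94816)/2 = 4.75499.
Running total after boundary: 82.1406.
Correction k=1: B_{2}/2! · (f^{(1)}(17) − f^{(1)}(3)) = 1/12 · (0.0430226 − 0.719107) = -0.0563404.
Partial sum through k=1: 82.0843.
Correction k=2: B_{4}/4! · (f^{(3)}(17) − f^{(3)}(3)) = −1/720 · (0.00238353 − 0.00672295) = 6.02698e-06.

S_2 ≈ 82.0843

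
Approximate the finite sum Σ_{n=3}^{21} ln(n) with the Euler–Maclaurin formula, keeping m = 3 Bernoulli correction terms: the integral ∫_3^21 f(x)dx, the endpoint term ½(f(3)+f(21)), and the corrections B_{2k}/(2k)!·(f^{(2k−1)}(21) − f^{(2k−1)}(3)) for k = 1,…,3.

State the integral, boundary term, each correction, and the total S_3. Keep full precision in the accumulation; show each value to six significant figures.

S_3 ≈ 44.6870

Integral: ∫_3^21 ln(x) dx = 42.6391.
Endpoint term: (f(3) + f(21))/2 = (1.09861 + 3.04452)/2 = 2.07157.
So far: 44.7107.
Order-1 term: 1/12 · (0.0476190 − 0.333333) = -0.0238095.
After k=1: 44.6869.
Order-2 term: −1/720 · (0.000215959 − 0.0740741) = 0.000102581.
After k=2: 44.6870.
Order-3 term: 1/30240 · (5.87645e-06 − 0.0987654) = -3.26586e-06.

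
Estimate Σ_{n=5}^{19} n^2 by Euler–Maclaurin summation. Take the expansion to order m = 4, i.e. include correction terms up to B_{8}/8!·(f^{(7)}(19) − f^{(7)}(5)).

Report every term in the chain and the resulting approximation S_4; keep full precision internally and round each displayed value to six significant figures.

Integral: ∫_5^19 x^2 dx = 2244.67.
Endpoint term: (f(5) + f(19))/2 = (25.0000 + 361.000)/2 = 193.000.
Running total after boundary: 2437.67.
Order-1 term: 1/12 · (38.0000 − 10.0000) = 2.33333.
After k=1: 2440.00.
Order-2 term: −1/720 · (0.00000 − 0.00000) = 0.00000.
After k=2: 2440.00.
Order-3 term: 1/30240 · (0.00000 − 0.00000) = 0.00000.
After k=3: 2440.00.
Order-4 term: −1/1209600 · (0.00000 − 0.00000) = 0.00000.

S_4 ≈ 2440.00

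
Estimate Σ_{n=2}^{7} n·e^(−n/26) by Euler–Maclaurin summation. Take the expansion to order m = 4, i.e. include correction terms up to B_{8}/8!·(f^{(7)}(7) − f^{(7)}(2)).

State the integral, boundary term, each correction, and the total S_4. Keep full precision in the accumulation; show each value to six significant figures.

S_4 ≈ 22.1912

Integral: ∫_2^7 x·e^(−x/26) dx = 18.6160.
Boundary: ½(f(2) + f(7)) = ½(1.85192 + 5.34777) = 3.59985.
Running total after boundary: 22.2159.
k=1: B_{2}/(2)! × [f^{(1)}(7) − f^{(1)}(2)] = 1/12 × (0.558284 − 0.854733) = -0.0247041.
Running total after k=1: 22.1912.
k=2: B_{4}/(4)! × [f^{(3)}(7) − f^{(3)}(2)] = −1/720 × (0.00308612 − 0.00400393) = 1.27473e-06.
Running total after k=2: 22.1912.
k=3: B_{6}/(6)! × [f^{(5)}(7) − f^{(5)}(2)] = 1/30240 × (7.90884e-06 − 9.97553e-06) = -6.83428e-11.
Running total after k=3: 22.1912.
k=4: B_{8}/(8)! × [f^{(7)}(7) − f^{(7)}(2)] = −1/1209600 × (1.66456e-08 − 2.07516e-08) = 3.39453e-15.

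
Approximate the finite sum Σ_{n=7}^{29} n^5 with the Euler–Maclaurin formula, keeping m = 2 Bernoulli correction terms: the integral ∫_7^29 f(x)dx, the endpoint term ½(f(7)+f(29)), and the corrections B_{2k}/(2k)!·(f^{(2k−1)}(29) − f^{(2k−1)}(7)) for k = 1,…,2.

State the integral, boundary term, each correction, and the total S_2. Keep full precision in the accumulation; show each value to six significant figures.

∫_7^29 x^5 dx evaluates to 9.91176e+07.
Boundary: ½(f(7) + f(29)) = ½(16807.0 + 2.05111e+07) = 1.02640e+07.
Running total after boundary: 1.09382e+08.
k=1: B_{2}/(2)! × [f^{(1)}(29) − f^{(1)}(7)] = 1/12 × (3.53640e+06 − 12005.0) = 293700.
Partial sum through k=1: 1.09675e+08.
k=2: B_{4}/(4)! × [f^{(3)}(29) − f^{(3)}(7)] = −1/720 × (50460.0 − 2940.00) = -66.0000.

S_2 ≈ 1.09675e+08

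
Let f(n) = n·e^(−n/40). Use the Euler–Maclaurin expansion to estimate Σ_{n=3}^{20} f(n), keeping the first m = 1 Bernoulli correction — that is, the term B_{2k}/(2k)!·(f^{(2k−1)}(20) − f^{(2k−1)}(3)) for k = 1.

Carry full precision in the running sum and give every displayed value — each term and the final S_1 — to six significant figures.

S_1 ≈ 147.456

Integral: ∫_3^20 x·e^(−x/40) dx = 140.045.
½[f(3) + f(20)] = ½[2.78323 + 12.1306] = 7.45692.
So far: 147.502.
Order-1 term: 1/12 · (0.303265 − 0.858163) = -0.0462414.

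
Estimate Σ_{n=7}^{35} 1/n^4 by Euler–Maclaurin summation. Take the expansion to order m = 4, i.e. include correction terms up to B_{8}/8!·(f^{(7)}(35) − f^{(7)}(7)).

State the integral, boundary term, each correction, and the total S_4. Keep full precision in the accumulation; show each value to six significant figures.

S_4 ≈ 0.00119225

∫_7^35 1/x^4 dx evaluates to 0.000964043.
Endpoint term: (f(7) + f(35))/2 = (0.000416493 + 6.66389e-07)/2 = 0.000208580.
Integral + boundary = 0.00117262.
k=1: B_{2}/(2)! × [f^{(1)}(35) − f^{(1)}(7)] = 1/12 × (-7.61587e-08 − (-0.000237996)) = 1.98267e-05.
Partial sum through k=1: 0.00119245.
k=2: B_{4}/(4)! × [f^{(3)}(35) − f^{(3)}(7)] = −1/720 × (-1.86511e-09 − (-0.000145712)) = -2.02375e-07.
Partial sum through k=2: 0.00119225.
k=3: B_{6}/(6)! × [f^{(5)}(35) − f^{(5)}(7)] = 1/30240 × (-8.52623e-11 − (-0.000166528)) = 5.50687e-09.
Partial sum through k=3: 0.00119225.
k=4: B_{8}/(8)! × [f^{(7)}(35) − f^{(7)}(7)] = −1/1209600 × (-6.26417e-12 − (-0.000305868)) = -2.52867e-10.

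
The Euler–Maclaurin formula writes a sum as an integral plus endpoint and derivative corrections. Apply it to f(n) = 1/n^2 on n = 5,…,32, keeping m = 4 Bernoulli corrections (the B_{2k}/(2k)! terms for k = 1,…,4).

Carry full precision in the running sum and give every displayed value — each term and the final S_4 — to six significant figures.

∫_5^32 1/x^2 dx evaluates to 0.168750.
Endpoint term: (f(5) + f(32))/2 = (0.0400000 + 0.000976562)/2 = 0.0204883.
Running total after boundary: 0.189238.
Correction k=1: B_{2}/2! · (f^{(1)}(32) − f^{(1)}(5)) = 1/12 · (-6.10352e-05 − (-0.0160000)) = 0.00132825.
Partial sum through k=1: 0.190567.
Correction k=2: B_{4}/4! · (f^{(3)}(32) − f^{(3)}(5)) = −1/720 · (-7.15256e-07 − (-0.00768000)) = -1.06657e-05.
Partial sum through k=2: 0.190556.
Correction k=3: B_{6}/6! · (f^{(5)}(32) − f^{(5)}(5)) = 1/30240 · (-2.09548e-08 − (-0.00921600)) = 3.04761e-07.
Partial sum through k=3: 0.190556.
Correction k=4: B_{8}/8! · (f^{(7)}(32) − f^{(7)}(5)) = −1/1209600 · (-1.14596e-09 − (-0.0206438)) = -1.70667e-08.

S_4 ≈ 0.190556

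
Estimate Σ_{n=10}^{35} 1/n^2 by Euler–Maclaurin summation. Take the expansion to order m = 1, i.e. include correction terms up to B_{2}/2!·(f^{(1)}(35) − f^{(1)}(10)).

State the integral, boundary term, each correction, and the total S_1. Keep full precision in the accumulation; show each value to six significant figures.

S_1 ≈ 0.0769995

Integral: ∫_10^35 1/x^2 dx = 0.0714286.
Boundary: ½(f(10) + f(35)) = ½(0.0100000 + 0.000816327) = 0.00540816.
Running total after boundary: 0.0768367.
Order-1 term: 1/12 · (-4.66472e-05 − (-0.00200000)) = 0.000162779.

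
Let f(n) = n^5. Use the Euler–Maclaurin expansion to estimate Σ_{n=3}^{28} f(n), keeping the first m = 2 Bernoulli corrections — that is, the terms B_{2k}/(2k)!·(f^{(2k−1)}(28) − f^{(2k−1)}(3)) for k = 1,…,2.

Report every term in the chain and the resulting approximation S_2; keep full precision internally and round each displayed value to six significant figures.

The integral term ∫_3^28 x^5 dx = 8.03149e+07.
Endpoint term: (f(3) + f(28))/2 = (243.000 + 1.72104e+07)/2 = 8.60531e+06.
So far: 8.89202e+07.
Order-1 term: 1/12 · (3.07328e+06 − 405.000) = 256073.
Partial sum through k=1: 8.91763e+07.
Order-2 term: −1/720 · (47040.0 − 540.000) = -64.5833.

S_2 ≈ 8.91762e+07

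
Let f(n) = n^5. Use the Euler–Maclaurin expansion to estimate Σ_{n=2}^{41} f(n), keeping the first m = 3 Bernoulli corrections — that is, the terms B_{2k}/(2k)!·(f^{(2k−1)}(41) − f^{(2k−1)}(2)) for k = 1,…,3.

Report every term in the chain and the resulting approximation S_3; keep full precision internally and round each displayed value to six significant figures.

Integral: ∫_2^41 x^5 dx = 7.91684e+08.
Endpoint term: (f(2) + f(41))/2 = (32.0000 + 1.15856e+08)/2 = 5.79281e+07.
Running total after boundary: 8.49612e+08.
Correction k=1: B_{2}/2! · (f^{(1)}(41) − f^{(1)}(2)) = 1/12 · (1.41288e+07 − 80.0000) = 1.17739e+06.
Partial sum through k=1: 8.50790e+08.
Correction k=2: B_{4}/4! · (f^{(3)}(41) − f^{(3)}(2)) = −1/720 · (100860 − 240.000) = -139.750.
Partial sum through k=2: 8.50789e+08.
Correction k=3: B_{6}/6! · (f^{(5)}(41) − f^{(5)}(2)) = 1/30240 · (120.000 − 120.000) = 0.00000.

S_3 ≈ 8.50789e+08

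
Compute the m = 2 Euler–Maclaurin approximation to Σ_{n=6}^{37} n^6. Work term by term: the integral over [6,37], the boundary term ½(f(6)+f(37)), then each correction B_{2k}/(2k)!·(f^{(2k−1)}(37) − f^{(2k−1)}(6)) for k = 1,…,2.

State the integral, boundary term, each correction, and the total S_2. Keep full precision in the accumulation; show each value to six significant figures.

S_2 ≈ 1.48792e+10

∫_6^37 x^6 dx evaluates to 1.35617e+10.
½[f(6) + f(37)] = ½[46656.0 + 2.56573e+09] = 1.28289e+09.
So far: 1.48445e+10.
k=1: B_{2}/(2)! × [f^{(1)}(37) − f^{(1)}(6)] = 1/12 × (4.16064e+08 − 46656.0) = 3.46681e+07.
Partial sum through k=1: 1.48792e+10.
k=2: B_{4}/(4)! × [f^{(3)}(37) − f^{(3)}(6)] = −1/720 × (6.07836e+06 − 25920.0) = -8406.17.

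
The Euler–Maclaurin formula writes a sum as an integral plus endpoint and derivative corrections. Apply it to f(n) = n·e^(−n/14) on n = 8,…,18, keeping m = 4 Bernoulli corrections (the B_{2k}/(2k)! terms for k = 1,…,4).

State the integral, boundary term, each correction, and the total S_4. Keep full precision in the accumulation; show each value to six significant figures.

Integral: ∫_8^18 x·e^(−x/14) dx = 50.0822.
½[f(8) + f(18)] = ½[4.51774 + 4.97615] = 4.74695.
Integral + boundary = 54.8292.
k=1: B_{2}/(2)! × [f^{(1)}(18) − f^{(1)}(8)] = 1/12 × (-0.0789866 − 0.242022) = -0.0267507.
Running total after k=1: 54.8024.
k=2: B_{4}/(4)! × [f^{(3)}(18) − f^{(3)}(8)] = −1/720 × (0.00241796 − 0.00699724) = 6.36011e-06.
Running total after k=2: 54.8024.
k=3: B_{6}/(6)! × [f^{(5)}(18) − f^{(5)}(8)] = 1/30240 × (2.67291e-05 − 6.51003e-05) = -1.26889e-09.
Running total after k=3: 54.8024.
k=4: B_{8}/(8)! × [f^{(7)}(18) − f^{(7)}(8)] = −1/1209600 × (2.09805e-07 − 4.82145e-07) = 2.25149e-13.

S_4 ≈ 54.8024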